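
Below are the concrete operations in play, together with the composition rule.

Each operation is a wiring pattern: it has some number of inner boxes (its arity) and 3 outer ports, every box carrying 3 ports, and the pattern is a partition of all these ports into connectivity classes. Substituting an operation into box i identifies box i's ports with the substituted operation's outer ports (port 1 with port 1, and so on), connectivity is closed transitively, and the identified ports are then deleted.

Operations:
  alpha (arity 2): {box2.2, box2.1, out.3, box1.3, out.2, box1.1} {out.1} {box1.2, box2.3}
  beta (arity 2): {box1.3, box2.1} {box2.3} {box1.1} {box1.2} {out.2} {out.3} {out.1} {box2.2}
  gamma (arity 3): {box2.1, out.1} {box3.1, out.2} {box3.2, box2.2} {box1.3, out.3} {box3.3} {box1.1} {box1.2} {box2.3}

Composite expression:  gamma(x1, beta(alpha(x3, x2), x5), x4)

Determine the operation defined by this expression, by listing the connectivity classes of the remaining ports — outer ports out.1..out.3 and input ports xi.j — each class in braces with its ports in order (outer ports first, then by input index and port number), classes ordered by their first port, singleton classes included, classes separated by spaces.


{out.1} {out.2, x4.1} {out.3, x1.3} {x1.1} {x1.2} {x2.1, x2.2, x3.1, x3.3, x5.1} {x2.3, x3.2} {x4.2} {x4.3} {x5.2} {x5.3}

Reachability decides: close wires over gamma-identified ports.
alpha over (x3, x2) gives {out.1} {out.2, out.3, x2.1, x2.2, x3.1, x3.3} {x2.3, x3.2}, out.j being that stage's outer ports
beta over (x3, x2, x5) gives {out.1} {out.2} {out.3} {x2.1, x2.2, x3.1, x3.3, x5.1} {x2.3, x3.2} {x5.2} {x5.3}, out.j being that stage's outer ports
gamma over (x1, x3, x2, x5, x4) gives {out.1} {out.2, x4.1} {out.3, x1.3} {x1.1} {x1.2} {x2.1, x2.2, x3.1, x3.3, x5.1} {x2.3, x3.2} {x4.2} {x4.3} {x5.2} {x5.3}, out.j being that stage's outer ports


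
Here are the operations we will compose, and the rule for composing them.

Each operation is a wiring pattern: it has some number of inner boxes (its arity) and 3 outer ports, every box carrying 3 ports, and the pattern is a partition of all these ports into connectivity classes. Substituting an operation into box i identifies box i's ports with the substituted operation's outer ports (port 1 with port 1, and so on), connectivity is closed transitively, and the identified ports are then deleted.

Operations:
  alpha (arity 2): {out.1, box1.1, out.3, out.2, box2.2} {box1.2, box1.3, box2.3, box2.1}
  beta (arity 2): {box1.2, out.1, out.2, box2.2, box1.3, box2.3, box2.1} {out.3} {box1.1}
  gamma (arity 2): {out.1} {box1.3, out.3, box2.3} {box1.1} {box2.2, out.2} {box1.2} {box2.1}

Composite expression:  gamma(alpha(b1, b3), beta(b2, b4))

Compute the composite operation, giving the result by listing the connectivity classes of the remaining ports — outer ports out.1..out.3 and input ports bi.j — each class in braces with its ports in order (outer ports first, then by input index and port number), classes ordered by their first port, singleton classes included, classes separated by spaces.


{out.1} {out.2, b2.2, b2.3, b4.1, b4.2, b4.3} {out.3, b1.1, b3.2} {b1.2, b1.3, b3.1, b3.3} {b2.1}

Two ports join when wires chain via gamma-identified ports.
alpha over (b1, b3) gives {out.1, out.2, out.3, b1.1, b3.2} {b1.2, b1.3, b3.1, b3.3}, out.j being that stage's outer ports
beta over (b2, b4) gives {out.1, out.2, b2.2, b2.3, b4.1, b4.2, b4.3} {out.3} {b2.1}, out.j being that stage's outer ports
gamma over (b1, b3, b2, b4) gives {out.1} {out.2, b2.2, b2.3, b4.1, b4.2, b4.3} {out.3, b1.1, b3.2} {b1.2, b1.3, b3.1, b3.3} {b2.1}, out.j being that stage's outer ports


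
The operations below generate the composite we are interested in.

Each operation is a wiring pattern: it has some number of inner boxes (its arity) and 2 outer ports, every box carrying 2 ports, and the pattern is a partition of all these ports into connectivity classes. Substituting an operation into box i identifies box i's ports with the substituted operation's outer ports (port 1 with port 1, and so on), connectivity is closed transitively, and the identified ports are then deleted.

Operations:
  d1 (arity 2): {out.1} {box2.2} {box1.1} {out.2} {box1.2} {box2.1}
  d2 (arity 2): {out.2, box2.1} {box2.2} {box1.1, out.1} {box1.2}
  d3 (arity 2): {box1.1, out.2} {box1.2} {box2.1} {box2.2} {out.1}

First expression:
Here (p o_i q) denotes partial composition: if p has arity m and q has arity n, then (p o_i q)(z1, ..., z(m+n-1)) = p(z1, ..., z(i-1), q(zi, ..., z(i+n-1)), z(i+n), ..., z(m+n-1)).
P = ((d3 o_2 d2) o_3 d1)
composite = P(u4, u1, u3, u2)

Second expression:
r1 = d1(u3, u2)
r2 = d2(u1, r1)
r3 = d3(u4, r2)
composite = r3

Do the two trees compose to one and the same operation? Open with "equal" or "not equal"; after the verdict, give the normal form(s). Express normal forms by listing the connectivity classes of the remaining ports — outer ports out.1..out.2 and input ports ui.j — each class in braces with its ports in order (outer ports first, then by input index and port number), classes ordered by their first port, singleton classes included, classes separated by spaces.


Normal form of the first expression: {out.1} {out.2, u4.1} {u1.1} {u1.2} {u2.1} {u2.2} {u3.1} {u3.2} {u4.2}
Normal form of the second expression: {out.1} {out.2, u4.1} {u1.1} {u1.2} {u2.1} {u2.2} {u3.1} {u3.2} {u4.2}
One common form — equal.

equal; both compose to {out.1} {out.2, u4.1} {u1.1} {u1.2} {u2.1} {u2.2} {u3.1} {u3.2} {u4.2}


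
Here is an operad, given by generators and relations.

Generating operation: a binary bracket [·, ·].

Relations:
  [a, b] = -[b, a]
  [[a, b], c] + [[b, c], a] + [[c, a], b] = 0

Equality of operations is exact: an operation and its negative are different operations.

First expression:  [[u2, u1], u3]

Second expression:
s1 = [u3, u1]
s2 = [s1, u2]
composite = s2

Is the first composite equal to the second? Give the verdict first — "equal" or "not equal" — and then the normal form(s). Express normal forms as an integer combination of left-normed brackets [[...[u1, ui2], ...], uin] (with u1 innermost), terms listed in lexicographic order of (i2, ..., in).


The first expression, normalized: -[[u1, u2], u3]
The second expression, normalized: -[[u1, u3], u2]
They disagree, so not equal.

not equal: they reduce to -[[u1, u2], u3] and -[[u1, u3], u2]


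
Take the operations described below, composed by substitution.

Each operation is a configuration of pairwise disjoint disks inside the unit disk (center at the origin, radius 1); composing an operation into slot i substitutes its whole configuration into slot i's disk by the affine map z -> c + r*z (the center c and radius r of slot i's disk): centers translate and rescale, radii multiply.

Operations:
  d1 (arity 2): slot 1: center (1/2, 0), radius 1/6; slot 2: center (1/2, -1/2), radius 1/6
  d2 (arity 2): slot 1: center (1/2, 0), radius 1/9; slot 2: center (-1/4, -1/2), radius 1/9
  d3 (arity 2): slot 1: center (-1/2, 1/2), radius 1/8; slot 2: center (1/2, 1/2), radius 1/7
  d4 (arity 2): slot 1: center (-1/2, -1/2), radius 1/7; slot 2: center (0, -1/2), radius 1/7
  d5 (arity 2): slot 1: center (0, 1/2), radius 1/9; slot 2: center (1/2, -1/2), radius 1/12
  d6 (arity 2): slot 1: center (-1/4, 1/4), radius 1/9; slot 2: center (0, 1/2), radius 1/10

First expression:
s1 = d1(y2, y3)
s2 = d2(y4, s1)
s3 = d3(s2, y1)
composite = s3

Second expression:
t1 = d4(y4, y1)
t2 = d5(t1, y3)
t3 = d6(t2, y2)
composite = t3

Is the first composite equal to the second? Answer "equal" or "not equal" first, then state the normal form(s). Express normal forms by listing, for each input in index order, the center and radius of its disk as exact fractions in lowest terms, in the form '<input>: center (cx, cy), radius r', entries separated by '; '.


not equal: they reduce to y1: center (1/2, 1/2), radius 1/7; y2: center (-151/288, 7/16), radius 1/432; y3: center (-151/288, 31/72), radius 1/432; y4: center (-7/16, 1/2), radius 1/72 and y1: center (-1/4, 97/324), radius 1/567; y2: center (0, 1/2), radius 1/10; y3: center (-7/36, 7/36), radius 1/108; y4: center (-83/324, 97/324), radius 1/567

In normal form, the first expression is y1: center (1/2, 1/2), radius 1/7; y2: center (-151/288, 7/16), radius 1/432; y3: center (-151/288, 31/72), radius 1/432; y4: center (-7/16, 1/2), radius 1/72
In normal form, the second expression is y1: center (-1/4, 97/324), radius 1/567; y2: center (0, 1/2), radius 1/10; y3: center (-7/36, 7/36), radius 1/108; y4: center (-83/324, 97/324), radius 1/567
Distinct normal forms: not equal.


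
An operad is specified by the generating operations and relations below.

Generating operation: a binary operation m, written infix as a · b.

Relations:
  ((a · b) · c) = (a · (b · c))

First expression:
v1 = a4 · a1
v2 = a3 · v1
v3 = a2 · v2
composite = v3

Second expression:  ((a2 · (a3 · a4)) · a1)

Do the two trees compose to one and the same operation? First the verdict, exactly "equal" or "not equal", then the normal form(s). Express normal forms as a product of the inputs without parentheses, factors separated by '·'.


equal; both compose to a2 · a3 · a4 · a1

Reducing the first expression gives a2 · a3 · a4 · a1
Reducing the second expression gives a2 · a3 · a4 · a1
The normal forms match — equal.


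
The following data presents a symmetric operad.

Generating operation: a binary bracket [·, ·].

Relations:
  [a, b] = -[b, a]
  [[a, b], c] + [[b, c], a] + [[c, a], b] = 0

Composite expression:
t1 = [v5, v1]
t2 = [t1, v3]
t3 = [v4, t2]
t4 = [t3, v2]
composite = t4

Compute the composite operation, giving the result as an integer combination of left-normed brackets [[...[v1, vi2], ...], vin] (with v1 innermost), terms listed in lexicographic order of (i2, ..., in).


A multilinear Lie element is pinned by v1-initial words (v1 innermost).
Composite bracket: [[v4, [[v5, v1], v3]], v2]
Under [a, b] = ab - ba we get 16 signed associative words (2^4 = 16).
Coefficients come from the v1-initial words:
  from v1v5v3v4v2, sign +1: term +[[[[v1, v5], v3], v4], v2]

[[[[v1, v5], v3], v4], v2]


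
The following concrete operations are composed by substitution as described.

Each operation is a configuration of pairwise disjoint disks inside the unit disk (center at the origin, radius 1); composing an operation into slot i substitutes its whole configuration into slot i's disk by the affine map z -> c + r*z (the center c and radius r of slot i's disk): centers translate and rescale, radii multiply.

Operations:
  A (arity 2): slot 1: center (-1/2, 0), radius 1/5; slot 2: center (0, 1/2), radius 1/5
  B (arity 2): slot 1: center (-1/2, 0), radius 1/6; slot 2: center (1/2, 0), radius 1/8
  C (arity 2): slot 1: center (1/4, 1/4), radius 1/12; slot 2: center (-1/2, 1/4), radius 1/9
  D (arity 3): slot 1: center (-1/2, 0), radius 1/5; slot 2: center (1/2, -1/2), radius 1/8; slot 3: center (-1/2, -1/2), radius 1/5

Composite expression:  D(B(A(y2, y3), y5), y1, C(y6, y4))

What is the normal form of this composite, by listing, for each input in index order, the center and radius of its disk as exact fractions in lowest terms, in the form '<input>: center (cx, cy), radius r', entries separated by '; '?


y1: center (1/2, -1/2), radius 1/8; y2: center (-37/60, 0), radius 1/150; y3: center (-3/5, 1/60), radius 1/150; y4: center (-3/5, -9/20), radius 1/45; y5: center (-2/5, 0), radius 1/40; y6: center (-9/20, -9/20), radius 1/60

Nesting under D composes maps z -> c + r*z down each y-path.
y2 passes through 3 substitutions, ending at center (-37/60, 0), radius 1/150
y3 passes through 3 substitutions, ending at center (-3/5, 1/60), radius 1/150
y5 passes through 2 substitutions, ending at center (-2/5, 0), radius 1/40
y1 passes through 1 substitution, ending at center (1/2, -1/2), radius 1/8
y6 passes through 2 substitutions, ending at center (-9/20, -9/20), radius 1/60
y4 passes through 2 substitutions, ending at center (-3/5, -9/20), radius 1/45


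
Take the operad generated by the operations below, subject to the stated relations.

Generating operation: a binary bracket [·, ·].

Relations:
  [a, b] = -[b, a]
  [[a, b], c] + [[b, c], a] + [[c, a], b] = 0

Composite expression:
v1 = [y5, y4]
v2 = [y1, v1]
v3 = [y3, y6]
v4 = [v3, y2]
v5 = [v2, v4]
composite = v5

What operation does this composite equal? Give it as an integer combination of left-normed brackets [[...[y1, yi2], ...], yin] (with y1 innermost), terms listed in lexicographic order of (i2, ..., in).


[[[[[y1, y4], y5], y2], y3], y6] - [[[[[y1, y4], y5], y2], y6], y3] - [[[[[y1, y4], y5], y3], y6], y2] + [[[[[y1, y4], y5], y6], y3], y2] - [[[[[y1, y5], y4], y2], y3], y6] + [[[[[y1, y5], y4], y2], y6], y3] + [[[[[y1, y5], y4], y3], y6], y2] - [[[[[y1, y5], y4], y6], y3], y2]


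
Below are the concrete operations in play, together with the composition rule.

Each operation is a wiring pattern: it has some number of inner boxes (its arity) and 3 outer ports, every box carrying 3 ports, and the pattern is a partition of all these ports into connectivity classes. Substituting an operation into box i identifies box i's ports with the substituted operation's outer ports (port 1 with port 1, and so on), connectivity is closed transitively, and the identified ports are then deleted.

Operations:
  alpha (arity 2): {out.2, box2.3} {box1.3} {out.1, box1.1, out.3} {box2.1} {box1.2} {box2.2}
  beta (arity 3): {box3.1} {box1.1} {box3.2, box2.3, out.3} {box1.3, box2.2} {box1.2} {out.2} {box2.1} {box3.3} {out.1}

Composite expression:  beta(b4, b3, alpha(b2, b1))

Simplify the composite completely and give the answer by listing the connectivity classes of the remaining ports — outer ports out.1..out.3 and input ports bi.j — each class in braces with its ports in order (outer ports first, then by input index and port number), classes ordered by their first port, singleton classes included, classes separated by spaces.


Connectivity passes through glued beta-boundaries; trace each wire chain.
stage alpha: inputs (b2, b1), connectivity {out.1, out.3, b2.1} {out.2, b1.3} {b1.1} {b1.2} {b2.2} {b2.3}, out.j its boundary
stage beta: inputs (b4, b3, b2, b1), connectivity {out.1} {out.2} {out.3, b1.3, b3.3} {b1.1} {b1.2} {b2.1} {b2.2} {b2.3} {b3.1} {b3.2, b4.3} {b4.1} {b4.2}, out.j its boundary

{out.1} {out.2} {out.3, b1.3, b3.3} {b1.1} {b1.2} {b2.1} {b2.2} {b2.3} {b3.1} {b3.2, b4.3} {b4.1} {b4.2}


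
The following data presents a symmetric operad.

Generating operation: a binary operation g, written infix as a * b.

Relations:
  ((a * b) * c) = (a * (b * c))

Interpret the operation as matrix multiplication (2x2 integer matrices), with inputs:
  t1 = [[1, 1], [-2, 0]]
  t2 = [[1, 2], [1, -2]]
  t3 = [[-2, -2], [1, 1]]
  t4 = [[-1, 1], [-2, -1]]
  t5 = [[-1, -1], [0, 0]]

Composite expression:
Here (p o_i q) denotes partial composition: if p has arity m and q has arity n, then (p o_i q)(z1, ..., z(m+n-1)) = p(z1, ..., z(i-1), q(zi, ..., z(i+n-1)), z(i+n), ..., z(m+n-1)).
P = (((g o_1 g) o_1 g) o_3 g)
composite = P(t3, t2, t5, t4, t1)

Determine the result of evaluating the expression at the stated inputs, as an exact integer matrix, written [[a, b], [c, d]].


(t3 * t2) = [[-4, 0], [2, 0]]
(t5 * t4) = [[3, 0], [0, 0]]
((t3 * t2) * (t5 * t4)) = [[-12, 0], [6, 0]]
(((t3 * t2) * (t5 * t4)) * t1) = [[-12, -12], [6, 6]]

[[-12, -12], [6, 6]]


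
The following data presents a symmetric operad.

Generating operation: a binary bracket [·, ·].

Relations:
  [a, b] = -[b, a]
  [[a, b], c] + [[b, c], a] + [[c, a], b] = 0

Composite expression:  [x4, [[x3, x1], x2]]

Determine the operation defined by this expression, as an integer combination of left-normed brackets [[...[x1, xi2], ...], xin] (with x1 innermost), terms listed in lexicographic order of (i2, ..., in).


[[[x1, x3], x2], x4]


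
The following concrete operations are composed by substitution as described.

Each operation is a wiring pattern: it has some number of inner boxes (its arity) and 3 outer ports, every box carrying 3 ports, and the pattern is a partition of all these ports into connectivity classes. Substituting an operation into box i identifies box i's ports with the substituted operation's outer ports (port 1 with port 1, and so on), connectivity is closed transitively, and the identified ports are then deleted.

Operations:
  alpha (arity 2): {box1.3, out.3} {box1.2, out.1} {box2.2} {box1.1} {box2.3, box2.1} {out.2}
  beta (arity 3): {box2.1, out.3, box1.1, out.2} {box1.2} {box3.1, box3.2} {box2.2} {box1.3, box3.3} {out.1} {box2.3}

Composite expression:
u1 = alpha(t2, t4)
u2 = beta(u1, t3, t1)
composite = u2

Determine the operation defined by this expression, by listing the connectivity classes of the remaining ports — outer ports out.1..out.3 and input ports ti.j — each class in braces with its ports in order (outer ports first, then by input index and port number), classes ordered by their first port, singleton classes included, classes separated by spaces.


Reachability decides: close wires over beta-identified ports.
through alpha, on inputs (t2, t4): {out.1, t2.2} {out.2} {out.3, t2.3} {t2.1} {t4.1, t4.3} {t4.2} (out.j = stage outer ports)
through beta, on inputs (t2, t4, t3, t1): {out.1} {out.2, out.3, t2.2, t3.1} {t1.1, t1.2} {t1.3, t2.3} {t2.1} {t3.2} {t3.3} {t4.1, t4.3} {t4.2} (out.j = stage outer ports)

{out.1} {out.2, out.3, t2.2, t3.1} {t1.1, t1.2} {t1.3, t2.3} {t2.1} {t3.2} {t3.3} {t4.1, t4.3} {t4.2}


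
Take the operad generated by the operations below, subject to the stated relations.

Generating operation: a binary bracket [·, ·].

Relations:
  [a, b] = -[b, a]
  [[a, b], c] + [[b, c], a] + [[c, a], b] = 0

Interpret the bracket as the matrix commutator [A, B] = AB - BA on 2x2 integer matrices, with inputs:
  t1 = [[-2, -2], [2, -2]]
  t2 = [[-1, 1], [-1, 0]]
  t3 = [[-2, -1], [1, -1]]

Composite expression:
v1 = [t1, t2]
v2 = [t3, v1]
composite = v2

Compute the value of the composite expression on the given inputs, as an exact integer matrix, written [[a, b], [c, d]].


[[4, 2], [-2, -4]]

[t1, t2] = [[0, -2], [-2, 0]]
[t3, [t1, t2]] = [[4, 2], [-2, -4]]


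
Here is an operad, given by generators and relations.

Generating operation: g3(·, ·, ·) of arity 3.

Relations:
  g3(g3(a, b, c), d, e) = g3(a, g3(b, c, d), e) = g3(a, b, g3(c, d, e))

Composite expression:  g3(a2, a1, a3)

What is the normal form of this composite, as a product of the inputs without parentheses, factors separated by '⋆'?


a2 ⋆ a1 ⋆ a3

The g3-tree's shape is irrelevant; the a-reading-order decides.
g3(a2, a1, a3) linearizes to a2 ⋆ a1 ⋆ a3


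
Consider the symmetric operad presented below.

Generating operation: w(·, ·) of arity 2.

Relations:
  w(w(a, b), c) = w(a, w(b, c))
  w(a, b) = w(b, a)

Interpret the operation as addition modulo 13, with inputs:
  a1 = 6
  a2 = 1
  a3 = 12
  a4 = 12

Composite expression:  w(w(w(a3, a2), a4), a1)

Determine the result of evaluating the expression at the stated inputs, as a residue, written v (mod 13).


5 (mod 13)

w(a3, a2) = 0
w(w(a3, a2), a4) = 12
w(w(w(a3, a2), a4), a1) = 5


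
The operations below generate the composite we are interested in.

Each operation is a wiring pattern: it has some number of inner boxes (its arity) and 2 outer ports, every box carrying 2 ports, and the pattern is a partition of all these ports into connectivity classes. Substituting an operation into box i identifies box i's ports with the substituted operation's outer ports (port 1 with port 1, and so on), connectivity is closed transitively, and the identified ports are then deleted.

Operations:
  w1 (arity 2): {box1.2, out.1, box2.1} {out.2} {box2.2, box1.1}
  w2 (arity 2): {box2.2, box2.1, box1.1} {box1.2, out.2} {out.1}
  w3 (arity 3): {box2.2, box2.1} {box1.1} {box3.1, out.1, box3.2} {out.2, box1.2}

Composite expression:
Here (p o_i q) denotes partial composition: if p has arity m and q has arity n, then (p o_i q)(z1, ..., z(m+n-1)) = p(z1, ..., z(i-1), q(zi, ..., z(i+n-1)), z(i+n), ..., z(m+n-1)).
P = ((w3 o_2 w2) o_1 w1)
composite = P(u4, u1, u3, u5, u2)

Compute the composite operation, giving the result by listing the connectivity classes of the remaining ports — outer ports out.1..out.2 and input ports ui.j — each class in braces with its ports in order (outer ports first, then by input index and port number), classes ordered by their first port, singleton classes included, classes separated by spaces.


{out.1, u2.1, u2.2} {out.2} {u1.1, u4.2} {u1.2, u4.1} {u3.1, u5.1, u5.2} {u3.2}


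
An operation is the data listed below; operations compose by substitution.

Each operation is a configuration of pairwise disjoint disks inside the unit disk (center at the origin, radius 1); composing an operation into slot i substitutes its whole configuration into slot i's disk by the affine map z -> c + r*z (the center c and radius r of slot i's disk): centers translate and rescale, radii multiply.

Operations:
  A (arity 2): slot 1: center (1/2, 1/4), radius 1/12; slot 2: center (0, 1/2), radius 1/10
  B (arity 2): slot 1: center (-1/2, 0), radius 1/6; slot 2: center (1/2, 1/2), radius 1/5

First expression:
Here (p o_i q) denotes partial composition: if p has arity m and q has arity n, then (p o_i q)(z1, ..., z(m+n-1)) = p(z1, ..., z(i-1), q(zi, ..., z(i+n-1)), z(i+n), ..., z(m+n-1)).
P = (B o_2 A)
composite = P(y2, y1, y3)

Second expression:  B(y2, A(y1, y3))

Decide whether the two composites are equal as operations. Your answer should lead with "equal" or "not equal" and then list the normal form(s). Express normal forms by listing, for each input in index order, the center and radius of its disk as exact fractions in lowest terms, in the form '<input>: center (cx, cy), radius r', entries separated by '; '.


equal: each reduces to y1: center (3/5, 11/20), radius 1/60; y2: center (-1/2, 0), radius 1/6; y3: center (1/2, 3/5), radius 1/50


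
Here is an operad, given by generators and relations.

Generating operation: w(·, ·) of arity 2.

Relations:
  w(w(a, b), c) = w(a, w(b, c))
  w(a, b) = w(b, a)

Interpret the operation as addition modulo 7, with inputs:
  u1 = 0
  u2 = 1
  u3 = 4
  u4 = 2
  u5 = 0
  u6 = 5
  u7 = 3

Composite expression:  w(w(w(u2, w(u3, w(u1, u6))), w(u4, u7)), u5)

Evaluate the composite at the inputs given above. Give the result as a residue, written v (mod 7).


w(u1, u6) = 5
w(u3, w(u1, u6)) = 2
w(u2, w(u3, w(u1, u6))) = 3
w(u4, u7) = 5
w(w(u2, w(u3, w(u1, u6))), w(u4, u7)) = 1
w(w(w(u2, w(u3, w(u1, u6))), w(u4, u7)), u5) = 1

1 (mod 7)


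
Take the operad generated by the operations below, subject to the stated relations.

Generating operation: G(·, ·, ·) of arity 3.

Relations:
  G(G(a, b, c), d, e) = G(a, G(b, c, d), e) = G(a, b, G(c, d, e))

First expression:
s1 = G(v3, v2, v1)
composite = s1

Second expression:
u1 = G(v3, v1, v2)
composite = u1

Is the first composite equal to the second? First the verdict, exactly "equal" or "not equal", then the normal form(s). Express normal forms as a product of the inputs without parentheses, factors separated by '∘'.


not equal — first v3 ∘ v2 ∘ v1, second v3 ∘ v1 ∘ v2

Normal form of the first expression: v3 ∘ v2 ∘ v1
Normal form of the second expression: v3 ∘ v1 ∘ v2
No match — not equal.


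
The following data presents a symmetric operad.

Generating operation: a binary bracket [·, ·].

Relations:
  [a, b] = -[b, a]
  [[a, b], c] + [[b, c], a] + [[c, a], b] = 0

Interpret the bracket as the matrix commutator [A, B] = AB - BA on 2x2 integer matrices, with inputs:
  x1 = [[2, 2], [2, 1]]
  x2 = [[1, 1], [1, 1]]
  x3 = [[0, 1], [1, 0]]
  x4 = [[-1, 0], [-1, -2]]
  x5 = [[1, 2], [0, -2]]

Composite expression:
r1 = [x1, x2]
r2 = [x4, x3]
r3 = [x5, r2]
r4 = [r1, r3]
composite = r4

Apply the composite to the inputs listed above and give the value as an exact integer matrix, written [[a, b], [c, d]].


[[2, 4], [4, -2]]

[x1, x2] = [[0, 1], [-1, 0]]
[x4, x3] = [[1, 1], [-1, -1]]
[x5, [x4, x3]] = [[-2, -1], [3, 2]]
[[x1, x2], [x5, [x4, x3]]] = [[2, 4], [4, -2]]


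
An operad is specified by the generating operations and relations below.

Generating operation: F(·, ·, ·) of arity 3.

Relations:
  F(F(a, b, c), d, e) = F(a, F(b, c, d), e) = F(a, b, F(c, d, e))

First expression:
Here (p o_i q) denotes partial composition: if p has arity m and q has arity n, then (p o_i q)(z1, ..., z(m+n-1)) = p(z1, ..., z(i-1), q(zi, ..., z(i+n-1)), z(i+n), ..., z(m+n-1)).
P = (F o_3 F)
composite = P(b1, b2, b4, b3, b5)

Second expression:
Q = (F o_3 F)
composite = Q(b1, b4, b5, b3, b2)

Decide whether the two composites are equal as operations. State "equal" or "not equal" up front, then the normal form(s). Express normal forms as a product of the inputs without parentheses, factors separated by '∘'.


not equal; first: b1 ∘ b2 ∘ b4 ∘ b3 ∘ b5; second: b1 ∘ b4 ∘ b5 ∘ b3 ∘ b2

Reducing the first expression gives b1 ∘ b2 ∘ b4 ∘ b3 ∘ b5
Reducing the second expression gives b1 ∘ b4 ∘ b5 ∘ b3 ∘ b2
The normal forms differ: not equal.


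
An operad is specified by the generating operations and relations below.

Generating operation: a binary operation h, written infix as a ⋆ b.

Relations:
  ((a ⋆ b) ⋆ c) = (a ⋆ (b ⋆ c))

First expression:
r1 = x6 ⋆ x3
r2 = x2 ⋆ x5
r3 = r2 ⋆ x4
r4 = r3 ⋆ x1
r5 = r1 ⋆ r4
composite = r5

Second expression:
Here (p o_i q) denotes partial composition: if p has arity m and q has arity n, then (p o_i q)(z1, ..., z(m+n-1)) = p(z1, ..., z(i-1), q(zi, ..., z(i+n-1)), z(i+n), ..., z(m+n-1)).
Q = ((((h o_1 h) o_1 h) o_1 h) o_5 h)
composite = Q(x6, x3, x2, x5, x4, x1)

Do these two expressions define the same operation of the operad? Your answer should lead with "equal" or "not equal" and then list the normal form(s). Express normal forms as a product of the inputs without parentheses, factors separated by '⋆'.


The first expression reduces to x6 ⋆ x3 ⋆ x2 ⋆ x5 ⋆ x4 ⋆ x1
The second expression reduces to x6 ⋆ x3 ⋆ x2 ⋆ x5 ⋆ x4 ⋆ x1
The forms coincide; equal.

equal: each reduces to x6 ⋆ x3 ⋆ x2 ⋆ x5 ⋆ x4 ⋆ x1


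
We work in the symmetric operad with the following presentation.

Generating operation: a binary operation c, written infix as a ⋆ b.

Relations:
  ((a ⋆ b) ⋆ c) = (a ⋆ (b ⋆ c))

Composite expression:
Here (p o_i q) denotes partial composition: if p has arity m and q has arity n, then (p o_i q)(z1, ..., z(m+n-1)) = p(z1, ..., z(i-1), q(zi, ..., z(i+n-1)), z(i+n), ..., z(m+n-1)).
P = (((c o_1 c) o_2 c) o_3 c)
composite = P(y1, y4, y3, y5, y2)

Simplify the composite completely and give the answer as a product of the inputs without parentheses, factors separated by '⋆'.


Associativity of c dissolves the nesting; only the y-input order survives.
(y3 ⋆ y5) linearizes to y3 ⋆ y5
(y4 ⋆ (y3 ⋆ y5)) linearizes to y4 ⋆ y3 ⋆ y5
(y1 ⋆ (y4 ⋆ (y3 ⋆ y5))) linearizes to y1 ⋆ y4 ⋆ y3 ⋆ y5
((y1 ⋆ (y4 ⋆ (y3 ⋆ y5))) ⋆ y2) linearizes to y1 ⋆ y4 ⋆ y3 ⋆ y5 ⋆ y2

y1 ⋆ y4 ⋆ y3 ⋆ y5 ⋆ y2


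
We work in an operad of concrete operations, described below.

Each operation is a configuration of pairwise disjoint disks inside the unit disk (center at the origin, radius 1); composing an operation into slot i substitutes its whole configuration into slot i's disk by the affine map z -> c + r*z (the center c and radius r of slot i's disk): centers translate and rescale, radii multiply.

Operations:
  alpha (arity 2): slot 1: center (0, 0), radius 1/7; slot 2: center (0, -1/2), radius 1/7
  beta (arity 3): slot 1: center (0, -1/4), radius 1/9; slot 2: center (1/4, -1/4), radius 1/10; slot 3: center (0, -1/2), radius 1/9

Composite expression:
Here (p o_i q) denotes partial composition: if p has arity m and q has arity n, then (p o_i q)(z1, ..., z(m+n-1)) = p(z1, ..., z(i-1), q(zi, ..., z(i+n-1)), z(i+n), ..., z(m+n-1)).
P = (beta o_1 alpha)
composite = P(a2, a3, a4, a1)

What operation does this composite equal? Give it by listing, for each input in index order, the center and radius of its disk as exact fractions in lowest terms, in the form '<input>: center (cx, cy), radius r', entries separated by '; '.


Affine substitution under beta: radii multiply and a-centers shift.
a2 passes through 2 substitutions, ending at center (0, -1/4), radius 1/63
a3 passes through 2 substitutions, ending at center (0, -11/36), radius 1/63
a4 passes through 1 substitution, ending at center (1/4, -1/4), radius 1/10
a1 passes through 1 substitution, ending at center (0, -1/2), radius 1/9

a1: center (0, -1/2), radius 1/9; a2: center (0, -1/4), radius 1/63; a3: center (0, -11/36), radius 1/63; a4: center (1/4, -1/4), radius 1/10


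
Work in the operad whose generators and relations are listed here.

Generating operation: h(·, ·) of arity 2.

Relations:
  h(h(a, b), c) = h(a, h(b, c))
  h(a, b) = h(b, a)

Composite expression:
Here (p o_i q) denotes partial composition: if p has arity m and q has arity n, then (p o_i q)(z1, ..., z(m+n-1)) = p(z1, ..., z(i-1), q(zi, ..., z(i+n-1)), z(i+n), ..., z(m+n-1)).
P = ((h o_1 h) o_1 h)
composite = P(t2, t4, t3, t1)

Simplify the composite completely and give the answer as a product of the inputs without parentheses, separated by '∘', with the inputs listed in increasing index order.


t1 ∘ t2 ∘ t3 ∘ t4

With h associative and commutative, the t-input set is all that matters.
h(t2, t4) flattens to t2 ∘ t4
h(h(t2, t4), t3) flattens to t2 ∘ t4 ∘ t3
h(h(h(t2, t4), t3), t1) flattens to t2 ∘ t4 ∘ t3 ∘ t1
the factors in increasing index order: t1 ∘ t2 ∘ t3 ∘ t4


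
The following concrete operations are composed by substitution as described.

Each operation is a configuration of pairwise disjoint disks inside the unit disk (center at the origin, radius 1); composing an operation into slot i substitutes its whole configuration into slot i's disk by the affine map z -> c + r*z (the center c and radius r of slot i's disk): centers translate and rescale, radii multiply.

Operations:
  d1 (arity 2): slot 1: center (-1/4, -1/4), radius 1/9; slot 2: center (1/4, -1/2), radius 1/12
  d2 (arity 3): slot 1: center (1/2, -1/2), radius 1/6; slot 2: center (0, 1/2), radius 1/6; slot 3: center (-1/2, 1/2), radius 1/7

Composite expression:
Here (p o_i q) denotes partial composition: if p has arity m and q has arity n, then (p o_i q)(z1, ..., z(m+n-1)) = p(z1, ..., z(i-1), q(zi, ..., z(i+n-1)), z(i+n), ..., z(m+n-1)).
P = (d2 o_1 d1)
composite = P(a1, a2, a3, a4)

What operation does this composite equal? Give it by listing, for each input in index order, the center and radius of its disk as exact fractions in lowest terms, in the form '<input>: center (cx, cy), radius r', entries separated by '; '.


a1: center (11/24, -13/24), radius 1/54; a2: center (13/24, -7/12), radius 1/72; a3: center (0, 1/2), radius 1/6; a4: center (-1/2, 1/2), radius 1/7


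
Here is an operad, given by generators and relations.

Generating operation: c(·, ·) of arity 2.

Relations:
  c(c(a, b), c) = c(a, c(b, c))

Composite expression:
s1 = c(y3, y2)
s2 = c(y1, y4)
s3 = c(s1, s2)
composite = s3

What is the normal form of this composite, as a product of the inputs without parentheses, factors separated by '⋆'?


y3 ⋆ y2 ⋆ y1 ⋆ y4

The c-tree's shape is irrelevant; the y-reading-order decides.
c(y3, y2) collapses to y3 ⋆ y2
c(y1, y4) collapses to y1 ⋆ y4
c(c(y3, y2), c(y1, y4)) collapses to y3 ⋆ y2 ⋆ y1 ⋆ y4


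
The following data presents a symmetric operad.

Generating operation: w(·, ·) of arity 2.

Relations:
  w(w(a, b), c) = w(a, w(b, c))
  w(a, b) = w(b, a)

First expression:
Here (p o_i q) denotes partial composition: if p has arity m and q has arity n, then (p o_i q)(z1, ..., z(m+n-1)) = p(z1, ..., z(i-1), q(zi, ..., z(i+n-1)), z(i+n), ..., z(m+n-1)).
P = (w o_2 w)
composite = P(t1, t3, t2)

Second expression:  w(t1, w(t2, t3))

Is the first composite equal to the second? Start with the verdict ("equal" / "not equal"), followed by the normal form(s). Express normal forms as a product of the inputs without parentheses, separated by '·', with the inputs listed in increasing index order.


equal; both compose to t1 · t2 · t3

The first expression reduces to t1 · t2 · t3
The second expression reduces to t1 · t2 · t3
The forms coincide; equal.


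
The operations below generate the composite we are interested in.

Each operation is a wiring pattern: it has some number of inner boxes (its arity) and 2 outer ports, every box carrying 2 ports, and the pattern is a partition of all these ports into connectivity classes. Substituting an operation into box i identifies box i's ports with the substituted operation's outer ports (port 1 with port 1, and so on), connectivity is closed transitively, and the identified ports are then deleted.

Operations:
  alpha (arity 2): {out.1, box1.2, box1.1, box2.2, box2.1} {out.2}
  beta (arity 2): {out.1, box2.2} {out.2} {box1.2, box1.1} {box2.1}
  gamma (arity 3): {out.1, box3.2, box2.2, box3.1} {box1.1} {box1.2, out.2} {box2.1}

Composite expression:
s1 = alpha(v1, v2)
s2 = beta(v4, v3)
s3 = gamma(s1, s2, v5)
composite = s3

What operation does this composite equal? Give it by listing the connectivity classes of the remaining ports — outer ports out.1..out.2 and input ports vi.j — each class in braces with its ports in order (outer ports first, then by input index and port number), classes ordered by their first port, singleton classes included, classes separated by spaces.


{out.1, v5.1, v5.2} {out.2} {v1.1, v1.2, v2.1, v2.2} {v3.1} {v3.2} {v4.1, v4.2}


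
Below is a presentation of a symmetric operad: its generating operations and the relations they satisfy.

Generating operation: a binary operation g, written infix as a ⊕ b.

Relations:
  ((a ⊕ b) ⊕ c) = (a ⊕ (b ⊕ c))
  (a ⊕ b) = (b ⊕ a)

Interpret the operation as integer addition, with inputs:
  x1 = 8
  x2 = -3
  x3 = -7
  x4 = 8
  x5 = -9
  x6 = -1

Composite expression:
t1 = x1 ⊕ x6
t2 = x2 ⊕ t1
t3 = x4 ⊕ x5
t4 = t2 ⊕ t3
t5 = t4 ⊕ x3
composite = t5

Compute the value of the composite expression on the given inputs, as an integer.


-4

(x1 ⊕ x6) = 7
(x2 ⊕ (x1 ⊕ x6)) = 4
(x4 ⊕ x5) = -1
((x2 ⊕ (x1 ⊕ x6)) ⊕ (x4 ⊕ x5)) = 3
(((x2 ⊕ (x1 ⊕ x6)) ⊕ (x4 ⊕ x5)) ⊕ x3) = -4


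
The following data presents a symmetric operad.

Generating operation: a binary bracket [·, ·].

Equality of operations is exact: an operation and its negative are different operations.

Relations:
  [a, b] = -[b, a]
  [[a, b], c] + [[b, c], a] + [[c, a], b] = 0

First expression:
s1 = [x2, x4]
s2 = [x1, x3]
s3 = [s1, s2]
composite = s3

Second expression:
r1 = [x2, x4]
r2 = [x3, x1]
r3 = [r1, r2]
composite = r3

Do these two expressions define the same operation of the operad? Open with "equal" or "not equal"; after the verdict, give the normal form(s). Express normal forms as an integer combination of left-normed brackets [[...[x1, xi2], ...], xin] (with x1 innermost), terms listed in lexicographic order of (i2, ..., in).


not equal; first: -[[[x1, x3], x2], x4] + [[[x1, x3], x4], x2]; second: [[[x1, x3], x2], x4] - [[[x1, x3], x4], x2]


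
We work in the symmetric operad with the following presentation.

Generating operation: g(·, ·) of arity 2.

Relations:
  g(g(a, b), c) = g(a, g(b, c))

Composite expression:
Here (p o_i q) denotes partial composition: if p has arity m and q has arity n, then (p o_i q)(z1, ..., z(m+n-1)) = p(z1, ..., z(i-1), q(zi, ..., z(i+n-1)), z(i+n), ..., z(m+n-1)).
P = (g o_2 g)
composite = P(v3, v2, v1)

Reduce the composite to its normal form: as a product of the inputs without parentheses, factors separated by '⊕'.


v3 ⊕ v2 ⊕ v1

Every regrouping of g is equal, so read the v-inputs in written order.
g(v2, v1) spells out as v2 ⊕ v1
g(v3, g(v2, v1)) spells out as v3 ⊕ v2 ⊕ v1


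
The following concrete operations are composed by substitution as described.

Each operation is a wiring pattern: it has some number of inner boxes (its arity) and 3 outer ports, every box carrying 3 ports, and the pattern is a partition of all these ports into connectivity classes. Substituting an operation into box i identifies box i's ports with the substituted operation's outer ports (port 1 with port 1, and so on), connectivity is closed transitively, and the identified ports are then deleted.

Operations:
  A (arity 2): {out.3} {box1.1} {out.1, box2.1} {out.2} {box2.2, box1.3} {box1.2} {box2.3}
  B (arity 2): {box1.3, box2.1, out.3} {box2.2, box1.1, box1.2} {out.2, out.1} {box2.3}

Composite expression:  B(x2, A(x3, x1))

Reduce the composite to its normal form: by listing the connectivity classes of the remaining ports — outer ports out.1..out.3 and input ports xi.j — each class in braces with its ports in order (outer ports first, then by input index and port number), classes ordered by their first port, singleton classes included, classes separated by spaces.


Connectivity passes through glued B-boundaries; trace each wire chain.
A over (x3, x1) gives {out.1, x1.1} {out.2} {out.3} {x1.2, x3.3} {x1.3} {x3.1} {x3.2}, out.j being that stage's outer ports
B over (x2, x3, x1) gives {out.1, out.2} {out.3, x1.1, x2.3} {x1.2, x3.3} {x1.3} {x2.1, x2.2} {x3.1} {x3.2}, out.j being that stage's outer ports

{out.1, out.2} {out.3, x1.1, x2.3} {x1.2, x3.3} {x1.3} {x2.1, x2.2} {x3.1} {x3.2}


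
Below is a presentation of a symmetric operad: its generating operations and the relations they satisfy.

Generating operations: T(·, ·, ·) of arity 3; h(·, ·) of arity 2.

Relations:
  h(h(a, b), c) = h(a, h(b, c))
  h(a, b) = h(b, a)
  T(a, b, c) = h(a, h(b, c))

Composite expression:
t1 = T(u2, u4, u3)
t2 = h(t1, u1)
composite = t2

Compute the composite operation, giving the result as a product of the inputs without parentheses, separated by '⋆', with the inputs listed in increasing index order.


Any arrangement under h is one operation, so sort the u-inputs.
T(u2, u4, u3) spells out as u2 ⋆ u4 ⋆ u3
h(T(u2, u4, u3), u1) spells out as u2 ⋆ u4 ⋆ u3 ⋆ u1
rearranged into index order: u1 ⋆ u2 ⋆ u3 ⋆ u4

u1 ⋆ u2 ⋆ u3 ⋆ u4


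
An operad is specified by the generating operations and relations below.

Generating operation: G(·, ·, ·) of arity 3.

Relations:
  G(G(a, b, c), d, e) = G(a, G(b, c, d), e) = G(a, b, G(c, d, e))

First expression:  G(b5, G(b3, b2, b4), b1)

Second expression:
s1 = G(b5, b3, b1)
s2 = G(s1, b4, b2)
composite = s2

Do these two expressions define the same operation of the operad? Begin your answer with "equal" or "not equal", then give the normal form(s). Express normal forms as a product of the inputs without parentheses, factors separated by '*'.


not equal; first: b5 * b3 * b2 * b4 * b1; second: b5 * b3 * b1 * b4 * b2

The first expression reduces to b5 * b3 * b2 * b4 * b1
The second expression reduces to b5 * b3 * b1 * b4 * b2
Distinct normal forms: not equal.


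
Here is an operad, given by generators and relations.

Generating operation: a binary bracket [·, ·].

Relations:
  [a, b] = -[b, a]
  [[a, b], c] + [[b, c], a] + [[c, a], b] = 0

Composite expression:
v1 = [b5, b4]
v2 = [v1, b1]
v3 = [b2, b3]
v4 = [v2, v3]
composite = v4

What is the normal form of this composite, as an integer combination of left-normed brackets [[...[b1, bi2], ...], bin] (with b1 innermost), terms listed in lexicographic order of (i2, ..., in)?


[[[[b1, b4], b5], b2], b3] - [[[[b1, b4], b5], b3], b2] - [[[[b1, b5], b4], b2], b3] + [[[[b1, b5], b4], b3], b2]

Antisymmetry and Jacobi reduce to b1-anchored left-normed brackets.
Composite bracket: [[[b5, b4], b1], [b2, b3]]
The bracket unfolds into 16 signed words via [a, b] = ab - ba (2^4 = 16).
Only words starting with b1 matter:
  b1b4b5b2b3 (sign +1) contributes +[[[[b1, b4], b5], b2], b3]
  b1b4b5b3b2 (sign -1) contributes -[[[[b1, b4], b5], b3], b2]
  b1b5b4b2b3 (sign -1) contributes -[[[[b1, b5], b4], b2], b3]
  b1b5b4b3b2 (sign +1) contributes +[[[[b1, b5], b4], b3], b2]


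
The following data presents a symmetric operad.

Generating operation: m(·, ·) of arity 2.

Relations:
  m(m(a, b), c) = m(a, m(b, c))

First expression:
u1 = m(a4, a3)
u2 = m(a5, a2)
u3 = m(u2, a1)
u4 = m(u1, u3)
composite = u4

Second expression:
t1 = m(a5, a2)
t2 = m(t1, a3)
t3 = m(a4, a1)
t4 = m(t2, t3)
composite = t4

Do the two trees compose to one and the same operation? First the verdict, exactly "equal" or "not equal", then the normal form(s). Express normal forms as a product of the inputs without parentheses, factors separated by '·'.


not equal; the first gives a4 · a3 · a5 · a2 · a1 and the second a5 · a2 · a3 · a4 · a1

The first expression, normalized: a4 · a3 · a5 · a2 · a1
The second expression, normalized: a5 · a2 · a3 · a4 · a1
The normal forms differ: not equal.
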